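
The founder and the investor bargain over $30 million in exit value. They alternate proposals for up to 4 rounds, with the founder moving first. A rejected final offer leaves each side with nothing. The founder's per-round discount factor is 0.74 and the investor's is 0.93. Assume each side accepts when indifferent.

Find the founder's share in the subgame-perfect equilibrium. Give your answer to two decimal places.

3.55

Solve by backward induction from round 4.
Round 4 (the investor proposes): the founder will accept anything ≥ 0, so the investor offers 0 and keeps 30.
Round 3 (the founder proposes): the investor can get 30 next round, worth 0.93 × 30 = 27.9 now; the founder offers that and keeps 2.1.
Round 2 (the investor proposes): the founder can get 2.1 next round, worth 0.74 × 2.1 = 1.554 now; the investor offers that and keeps 28.446.
Round 1 (the founder proposes): the investor can get 28.446 next round, worth 0.93 × 28.446 = 26.45478 now, so the founder offers 26.45478, keeping 3.54522.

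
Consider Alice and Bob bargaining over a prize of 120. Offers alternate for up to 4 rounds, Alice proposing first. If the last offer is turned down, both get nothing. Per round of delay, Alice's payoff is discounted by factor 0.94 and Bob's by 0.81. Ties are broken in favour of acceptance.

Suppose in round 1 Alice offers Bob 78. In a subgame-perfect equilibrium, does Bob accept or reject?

Reject

Round 4 (Bob proposes): rejection yields 0 for Alice; Bob offers 0 and keeps 120.
Round 3 (Alice proposes): Bob can get 120 next round, worth 0.81 × 120 = 97.2 now, so Alice offers 97.2, keeping 22.8.
Round 2 (Bob proposes): Alice can get 22.8 next round, worth 0.94 × 22.8 = 21.432 now; Bob offers that and keeps 98.568.
So by rejecting in round 1, Bob gets 98.568 next round, worth 0.81 × 98.568 = 79.84008 now.
Offer 78 < 79.84008, so Bob rejects.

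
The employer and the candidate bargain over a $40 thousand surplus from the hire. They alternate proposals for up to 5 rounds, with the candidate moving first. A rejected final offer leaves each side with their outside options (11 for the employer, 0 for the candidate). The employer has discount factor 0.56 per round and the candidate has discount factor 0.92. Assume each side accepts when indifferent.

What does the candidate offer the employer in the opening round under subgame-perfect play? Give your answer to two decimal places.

Round 5 (the candidate proposes): the employer gets 11 if talks fail, so the candidate offers 11 and keeps 29.
Round 4 (the employer proposes): the candidate can get 29 next round, worth 0.92 × 29 = 26.68 now; the employer offers that and keeps 13.32.
Round 3 (the candidate proposes): the employer can get 13.32 next round, worth 0.56 × 13.32 = 7.4592 now; the candidate offers that and keeps 32.5408.
Round 2 (the employer proposes): the candidate can get 32.5408 next round, worth 0.92 × 32.5408 = 29.937536 now, so the employer offers 29.937536, keeping 10.062464.
Round 1 (the candidate proposes): the employer can get 10.062464 next round, worth 0.56 × 10.062464 = 5.63497984 now; the candidate offers that and keeps 34.36502016.

5.63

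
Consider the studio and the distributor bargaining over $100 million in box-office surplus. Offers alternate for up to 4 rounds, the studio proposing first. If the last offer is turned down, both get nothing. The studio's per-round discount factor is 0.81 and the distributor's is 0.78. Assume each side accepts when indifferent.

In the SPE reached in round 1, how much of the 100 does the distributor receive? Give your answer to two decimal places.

64.10

Solve by backward induction from round 4.
Round 4 (the distributor proposes): rejection yields 0 for the studio; the distributor offers 0 and keeps 100.
Round 3 (the studio proposes): the distributor can get 100 next round, worth 0.78 × 100 = 78 now, so the studio offers 78, keeping 22.
Round 2 (the distributor proposes): the studio can get 22 next round, worth 0.81 × 22 = 17.82 now. The distributor offers 17.82 and keeps 100 − 17.82 = 82.18.
Round 1 (the studio proposes): the distributor can get 82.18 next round, worth 0.78 × 82.18 = 64.1004 now, so the studio offers 64.1004, keeping 35.8996.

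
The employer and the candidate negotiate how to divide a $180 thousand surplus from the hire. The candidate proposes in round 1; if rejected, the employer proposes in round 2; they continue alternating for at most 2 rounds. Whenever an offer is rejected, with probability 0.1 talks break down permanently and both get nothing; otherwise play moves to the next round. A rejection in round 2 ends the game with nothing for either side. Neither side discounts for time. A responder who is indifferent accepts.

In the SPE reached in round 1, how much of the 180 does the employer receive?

162

Round 2 (the employer proposes): rejection yields 0 for the candidate; the employer offers 0 and keeps 180.
Round 1 (the candidate proposes): rejecting gives the employer an expected 0.9 × 180 = 162, so the candidate offers 162, keeping 18.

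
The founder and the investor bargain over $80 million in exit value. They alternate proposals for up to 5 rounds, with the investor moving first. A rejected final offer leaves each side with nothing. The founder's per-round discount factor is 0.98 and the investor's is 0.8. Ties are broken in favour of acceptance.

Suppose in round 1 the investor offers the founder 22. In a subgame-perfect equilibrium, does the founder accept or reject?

Round 5 (the investor proposes): the founder will accept anything ≥ 0, so the investor offers 0 and keeps 80.
Round 4 (the founder proposes): the investor can get 80 next round, worth 0.8 × 80 = 64 now, so the founder offers 64, keeping 16.
Round 3 (the investor proposes): the founder can get 16 next round, worth 0.98 × 16 = 15.68 now. The investor offers 15.68 and keeps 80 − 15.68 = 64.32.
Round 2 (the founder proposes): the investor can get 64.32 next round, worth 0.8 × 64.32 = 51.456 now. The founder offers 51.456 and keeps 80 − 51.456 = 28.544.
So by rejecting in round 1, the founder gets 28.544 next round, worth 0.98 × 28.544 = 27.97312 now.
Offer 22 < 27.97312, so the founder rejects.

Reject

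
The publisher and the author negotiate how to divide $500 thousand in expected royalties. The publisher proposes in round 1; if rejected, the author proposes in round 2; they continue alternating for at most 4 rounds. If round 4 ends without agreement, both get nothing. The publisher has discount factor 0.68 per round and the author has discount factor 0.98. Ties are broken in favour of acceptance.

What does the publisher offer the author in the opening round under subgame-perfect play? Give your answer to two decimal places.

483.34

Round 4 (the author proposes): the publisher will accept anything ≥ 0, so the author offers 0 and keeps 500.
Round 3 (the publisher proposes): the author can get 500 next round, worth 0.98 × 500 = 490 now, so the publisher offers 490, keeping 10.
Round 2 (the author proposes): the publisher can get 10 next round, worth 0.68 × 10 = 6.8 now; the author offers that and keeps 493.2.
Round 1 (the publisher proposes): the author can get 493.2 next round, worth 0.98 × 493.2 = 483.336 now. The publisher offers 483.336 and keeps 500 − 483.336 = 16.664.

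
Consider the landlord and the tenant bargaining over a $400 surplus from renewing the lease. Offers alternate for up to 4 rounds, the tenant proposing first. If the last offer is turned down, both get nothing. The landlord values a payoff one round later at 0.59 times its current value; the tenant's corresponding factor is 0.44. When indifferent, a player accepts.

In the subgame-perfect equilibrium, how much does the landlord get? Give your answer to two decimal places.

193.43

Round 4 (the landlord proposes): the tenant will accept anything ≥ 0, so the landlord offers 0 and keeps 400.
Round 3 (the tenant proposes): the landlord can get 400 next round, worth 0.59 × 400 = 236 now, so the tenant offers 236, keeping 164.
Round 2 (the landlord proposes): the tenant can get 164 next round, worth 0.44 × 164 = 72.16 now. The landlord offers 72.16 and keeps 400 − 72.16 = 327.84.
Round 1 (the tenant proposes): the landlord can get 327.84 next round, worth 0.59 × 327.84 = 193.4256 now; the tenant offers that and keeps 206.5744.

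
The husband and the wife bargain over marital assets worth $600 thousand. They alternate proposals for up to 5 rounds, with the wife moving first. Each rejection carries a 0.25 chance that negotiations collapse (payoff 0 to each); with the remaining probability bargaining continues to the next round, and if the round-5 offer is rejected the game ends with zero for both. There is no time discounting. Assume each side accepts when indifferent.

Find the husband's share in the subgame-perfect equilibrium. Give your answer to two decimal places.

175.78

Round 5 (the wife proposes): the husband will accept anything ≥ 0, so the wife offers 0 and keeps 600.
Round 4 (the husband proposes): rejecting gives the wife an expected 0.75 × 600 = 450, so the husband offers 450, keeping 150.
Round 3 (the wife proposes): rejecting gives the husband an expected 0.75 × 150 = 112.5; the wife offers that and keeps 487.5.
Round 2 (the husband proposes): rejecting gives the wife an expected 0.75 × 487.5 = 365.625; the husband offers that and keeps 234.375.
Round 1 (the wife proposes): rejecting gives the husband an expected 0.75 × 234.375 = 175.78125, so the wife offers 175.78125, keeping 424.21875.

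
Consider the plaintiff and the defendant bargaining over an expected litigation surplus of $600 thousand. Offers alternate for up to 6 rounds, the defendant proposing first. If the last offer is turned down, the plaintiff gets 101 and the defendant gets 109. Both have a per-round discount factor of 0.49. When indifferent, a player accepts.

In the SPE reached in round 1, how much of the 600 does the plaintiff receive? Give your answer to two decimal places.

Solve by backward induction from round 6.
Round 6 (the plaintiff proposes): the defendant gets 109 if talks fail, so the plaintiff offers 109 and keeps 491.
Round 5 (the defendant proposes): the plaintiff can get 491 next round, worth 0.49 × 491 = 240.59 now. The defendant offers 240.59 and keeps 600 − 240.59 = 359.41.
Round 4 (the plaintiff proposes): the defendant can get 359.41 next round, worth 0.49 × 359.41 = 176.1109 now, so the plaintiff offers 176.1109, keeping 423.8891.
Round 3 (the defendant proposes): the plaintiff can get 423.8891 next round, worth 0.49 × 423.8891 = 207.705659 now; the defendant offers that and keeps 392.294341.
Round 2 (the plaintiff proposes): the defendant can get 392.294341 next round, worth 0.49 × 392.294341 = 192.22422709 now, so the plaintiff offers 192.22422709, keeping 407.77577291.
Round 1 (the defendant proposes): the plaintiff can get 407.77577291 next round, worth 0.49 × 407.77577291 = 199.8101287259 now, so the defendant offers 199.8101287259, keeping 400.1898712741.

199.81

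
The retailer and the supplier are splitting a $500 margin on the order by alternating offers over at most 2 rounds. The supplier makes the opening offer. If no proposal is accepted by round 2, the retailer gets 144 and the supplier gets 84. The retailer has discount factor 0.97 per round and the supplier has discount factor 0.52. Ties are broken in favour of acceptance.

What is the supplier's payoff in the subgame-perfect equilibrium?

96.48

Round 2 (the retailer proposes): the supplier gets 84 if talks fail, so the retailer offers 84 and keeps 416.
Round 1 (the supplier proposes): the retailer can get 416 next round, worth 0.97 × 416 = 403.52 now. The supplier offers 403.52 and keeps 500 − 403.52 = 96.48.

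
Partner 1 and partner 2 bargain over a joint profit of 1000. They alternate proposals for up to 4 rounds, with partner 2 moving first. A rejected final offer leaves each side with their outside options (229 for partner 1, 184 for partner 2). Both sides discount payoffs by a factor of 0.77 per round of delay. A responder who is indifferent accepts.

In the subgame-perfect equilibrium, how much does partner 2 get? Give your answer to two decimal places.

Round 4 (partner 1 proposes): partner 2 gets 184 if talks fail, so partner 1 offers 184 and keeps 816.
Round 3 (partner 2 proposes): partner 1 can get 816 next round, worth 0.77 × 816 = 628.32 now; partner 2 offers that and keeps 371.68.
Round 2 (partner 1 proposes): partner 2 can get 371.68 next round, worth 0.77 × 371.68 = 286.1936 now, so partner 1 offers 286.1936, keeping 713.8064.
Round 1 (partner 2 proposes): partner 1 can get 713.8064 next round, worth 0.77 × 713.8064 = 549.630928 now. Partner 2 offers 549.630928 and keeps 1000 − 549.630928 = 450.369072.

450.37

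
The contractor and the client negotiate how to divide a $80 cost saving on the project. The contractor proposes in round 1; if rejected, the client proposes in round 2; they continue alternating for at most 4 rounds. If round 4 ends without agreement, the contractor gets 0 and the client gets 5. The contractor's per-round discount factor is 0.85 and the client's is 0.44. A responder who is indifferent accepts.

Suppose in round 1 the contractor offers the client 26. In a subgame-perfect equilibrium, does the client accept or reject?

Accept

Round 4 (the client proposes): the contractor will accept anything ≥ 0, so the client offers 0 and keeps 80.
Round 3 (the contractor proposes): the client can get 80 next round, worth 0.44 × 80 = 35.2 now, so the contractor offers 35.2, keeping 44.8.
Round 2 (the client proposes): the contractor can get 44.8 next round, worth 0.85 × 44.8 = 38.08 now. The client offers 38.08 and keeps 80 − 38.08 = 41.92.
So by rejecting in round 1, the client gets 41.92 next round, worth 0.44 × 41.92 = 18.4448 now.
Offer 26 ≥ 18.4448, so the client accepts.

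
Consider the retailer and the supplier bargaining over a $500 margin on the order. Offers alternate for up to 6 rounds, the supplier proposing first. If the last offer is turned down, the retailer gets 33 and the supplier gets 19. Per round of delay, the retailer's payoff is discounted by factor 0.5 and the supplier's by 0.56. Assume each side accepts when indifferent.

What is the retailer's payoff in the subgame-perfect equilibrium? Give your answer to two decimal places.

Round 6 (the retailer proposes): the supplier gets 19 if talks fail, so the retailer offers 19 and keeps 481.
Round 5 (the supplier proposes): the retailer can get 481 next round, worth 0.5 × 481 = 240.5 now. The supplier offers 240.5 and keeps 500 − 240.5 = 259.5.
Round 4 (the retailer proposes): the supplier can get 259.5 next round, worth 0.56 × 259.5 = 145.32 now. The retailer offers 145.32 and keeps 500 − 145.32 = 354.68.
Round 3 (the supplier proposes): the retailer can get 354.68 next round, worth 0.5 × 354.68 = 177.34 now; the supplier offers that and keeps 322.66.
Round 2 (the retailer proposes): the supplier can get 322.66 next round, worth 0.56 × 322.66 = 180.6896 now; the retailer offers that and keeps 319.3104.
Round 1 (the supplier proposes): the retailer can get 319.3104 next round, worth 0.5 × 319.3104 = 159.6552 now. The supplier offers 159.6552 and keeps 500 − 159.6552 = 340.3448.

159.66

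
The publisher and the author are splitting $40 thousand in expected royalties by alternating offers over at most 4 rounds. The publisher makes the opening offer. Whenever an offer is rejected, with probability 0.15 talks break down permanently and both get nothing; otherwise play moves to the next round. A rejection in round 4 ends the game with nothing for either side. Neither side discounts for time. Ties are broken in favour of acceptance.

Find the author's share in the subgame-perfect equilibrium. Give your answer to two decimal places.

29.67

Round 4 (the author proposes): the publisher will accept anything ≥ 0, so the author offers 0 and keeps 40.
Round 3 (the publisher proposes): rejecting gives the author an expected 0.85 × 40 = 34, so the publisher offers 34, keeping 6.
Round 2 (the author proposes): rejecting gives the publisher an expected 0.85 × 6 = 5.1; the author offers that and keeps 34.9.
Round 1 (the publisher proposes): rejecting gives the author an expected 0.85 × 34.9 = 29.665. The publisher offers 29.665 and keeps 40 − 29.665 = 10.335.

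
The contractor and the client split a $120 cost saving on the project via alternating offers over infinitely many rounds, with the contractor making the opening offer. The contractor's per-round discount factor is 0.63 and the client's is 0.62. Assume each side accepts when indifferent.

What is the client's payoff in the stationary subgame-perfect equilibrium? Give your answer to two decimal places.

In a stationary SPE each proposer offers the other exactly their discounted continuation value.
If the contractor keeps x when proposing and the client keeps y when proposing, then x = 120 − 0.62y and y = 120 − 0.63x.
Solving: x = 120(1 − 0.62) / (1 − 0.63·0.62) = 45.6 / 0.6094 ≈ 74.8277.
The client gets 120 − 74.8277 ≈ 45.1723.

45.17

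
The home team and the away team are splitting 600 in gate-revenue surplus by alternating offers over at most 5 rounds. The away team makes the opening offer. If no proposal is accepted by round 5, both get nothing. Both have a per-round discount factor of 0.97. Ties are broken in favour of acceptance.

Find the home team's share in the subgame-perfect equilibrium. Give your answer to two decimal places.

33.89

By backward induction:
Round 5 (the away team proposes): the home team will accept anything ≥ 0, so the away team offers 0 and keeps 600.
Round 4 (the home team proposes): the away team can get 600 next round, worth 0.97 × 600 = 582 now, so the home team offers 582, keeping 18.
Round 3 (the away team proposes): the home team can get 18 next round, worth 0.97 × 18 = 17.46 now. The away team offers 17.46 and keeps 600 − 17.46 = 582.54.
Round 2 (the home team proposes): the away team can get 582.54 next round, worth 0.97 × 582.54 = 565.0638 now; the home team offers that and keeps 34.9362.
Round 1 (the away team proposes): the home team can get 34.9362 next round, worth 0.97 × 34.9362 = 33.888114 now. The away team offers 33.888114 and keeps 600 − 33.888114 = 566.111886.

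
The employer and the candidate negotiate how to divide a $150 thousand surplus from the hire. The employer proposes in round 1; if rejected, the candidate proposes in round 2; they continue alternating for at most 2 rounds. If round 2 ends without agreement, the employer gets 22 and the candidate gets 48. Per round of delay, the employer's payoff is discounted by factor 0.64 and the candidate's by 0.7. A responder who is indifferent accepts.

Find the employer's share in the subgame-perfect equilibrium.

Round 2 (the candidate proposes): the employer gets 22 if talks fail, so the candidate offers 22 and keeps 128.
Round 1 (the employer proposes): the candidate can get 128 next round, worth 0.7 × 128 = 89.6 now, so the employer offers 89.6, keeping 60.4.

60.4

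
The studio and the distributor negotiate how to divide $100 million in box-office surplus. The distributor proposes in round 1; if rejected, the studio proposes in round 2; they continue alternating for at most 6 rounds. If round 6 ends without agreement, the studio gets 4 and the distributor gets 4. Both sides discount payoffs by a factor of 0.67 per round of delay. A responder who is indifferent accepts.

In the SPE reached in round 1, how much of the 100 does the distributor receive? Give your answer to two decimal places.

Round 6 (the studio proposes): the distributor gets 4 if talks fail, so the studio offers 4 and keeps 96.
Round 5 (the distributor proposes): the studio can get 96 next round, worth 0.67 × 96 = 64.32 now, so the distributor offers 64.32, keeping 35.68.
Round 4 (the studio proposes): the distributor can get 35.68 next round, worth 0.67 × 35.68 = 23.9056 now, so the studio offers 23.9056, keeping 76.0944.
Round 3 (the distributor proposes): the studio can get 76.0944 next round, worth 0.67 × 76.0944 = 50.983248 now. The distributor offers 50.983248 and keeps 100 − 50.983248 = 49.016752.
Round 2 (the studio proposes): the distributor can get 49.016752 next round, worth 0.67 × 49.016752 = 32.84122384 now, so the studio offers 32.84122384, keeping 67.15877616.
Round 1 (the distributor proposes): the studio can get 67.15877616 next round, worth 0.67 × 67.15877616 = 44.9963800272 now, so the distributor offers 44.9963800272, keeping 55.0036199728.

55.00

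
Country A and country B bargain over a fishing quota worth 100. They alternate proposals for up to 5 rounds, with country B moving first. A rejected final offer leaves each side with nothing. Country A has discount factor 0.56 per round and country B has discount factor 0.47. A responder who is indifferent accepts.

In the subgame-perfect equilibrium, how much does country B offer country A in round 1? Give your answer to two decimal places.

Work backward from the last round.
Round 5 (country B proposes): country A will accept anything ≥ 0, so country B offers 0 and keeps 100.
Round 4 (country A proposes): country B can get 100 next round, worth 0.47 × 100 = 47 now, so country A offers 47, keeping 53.
Round 3 (country B proposes): country A can get 53 next round, worth 0.56 × 53 = 29.68 now, so country B offers 29.68, keeping 70.32.
Round 2 (country A proposes): country B can get 70.32 next round, worth 0.47 × 70.32 = 33.0504 now; country A offers that and keeps 66.9496.
Round 1 (country B proposes): country A can get 66.9496 next round, worth 0.56 × 66.9496 = 37.491776 now; country B offers that and keeps 62.508224.

37.49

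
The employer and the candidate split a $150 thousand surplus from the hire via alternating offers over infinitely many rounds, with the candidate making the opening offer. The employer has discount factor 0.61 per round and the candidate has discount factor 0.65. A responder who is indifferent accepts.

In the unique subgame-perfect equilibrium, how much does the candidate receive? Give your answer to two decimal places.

96.93

When the candidate proposes, the employer accepts any offer worth at least 0.61 times what the employer would get by proposing next round; and vice versa.
This gives x = 150 − 0.61y and y = 150 − 0.65x, where x and y are each side's share when it proposes.
Hence (1 − 0.61·0.65)x = 150(1 − 0.61), i.e. 0.6035·x = 58.5.
x ≈ 96.9345; the employer's share is 150 − x ≈ 53.0655.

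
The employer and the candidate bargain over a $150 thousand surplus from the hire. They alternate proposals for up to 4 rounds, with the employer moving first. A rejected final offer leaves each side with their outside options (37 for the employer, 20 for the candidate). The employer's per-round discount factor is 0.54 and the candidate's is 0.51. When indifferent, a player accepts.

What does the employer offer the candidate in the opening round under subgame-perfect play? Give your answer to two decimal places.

Round 4 (the candidate proposes): the employer gets 37 if talks fail, so the candidate offers 37 and keeps 113.
Round 3 (the employer proposes): the candidate can get 113 next round, worth 0.51 × 113 = 57.63 now, so the employer offers 57.63, keeping 92.37.
Round 2 (the candidate proposes): the employer can get 92.37 next round, worth 0.54 × 92.37 = 49.8798 now. The candidate offers 49.8798 and keeps 150 − 49.8798 = 100.1202.
Round 1 (the employer proposes): the candidate can get 100.1202 next round, worth 0.51 × 100.1202 = 51.061302 now, so the employer offers 51.061302, keeping 98.938698.

51.06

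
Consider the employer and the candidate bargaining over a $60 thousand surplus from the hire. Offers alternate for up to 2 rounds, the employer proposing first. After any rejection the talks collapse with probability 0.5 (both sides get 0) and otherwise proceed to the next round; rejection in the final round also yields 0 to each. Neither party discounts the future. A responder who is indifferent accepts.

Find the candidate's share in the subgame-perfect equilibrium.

By backward induction:
Round 2 (the candidate proposes): rejection yields 0 for the employer; the candidate offers 0 and keeps 60.
Round 1 (the employer proposes): rejecting gives the candidate an expected 0.5 × 60 = 30, so the employer offers 30, keeping 30.

30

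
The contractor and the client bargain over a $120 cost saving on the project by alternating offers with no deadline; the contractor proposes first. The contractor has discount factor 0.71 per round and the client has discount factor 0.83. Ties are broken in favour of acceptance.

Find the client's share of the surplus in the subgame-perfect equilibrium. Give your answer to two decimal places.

70.33

When the contractor proposes, the client accepts any offer worth at least 0.83 times what the client would get by proposing next round; and vice versa.
This gives x = 120 − 0.83y and y = 120 − 0.71x, where x and y are each side's share when it proposes.
Hence (1 − 0.83·0.71)x = 120(1 − 0.83), i.e. 0.4107·x = 20.4.
x ≈ 49.6713; the client's share is 120 − x ≈ 70.3287.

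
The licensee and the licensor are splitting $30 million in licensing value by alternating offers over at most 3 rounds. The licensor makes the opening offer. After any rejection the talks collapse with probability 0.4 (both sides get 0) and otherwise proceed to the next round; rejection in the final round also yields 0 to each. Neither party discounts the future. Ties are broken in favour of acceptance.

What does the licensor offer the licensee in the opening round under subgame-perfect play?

By backward induction:
Round 3 (the licensor proposes): rejection yields 0 for the licensee; the licensor offers 0 and keeps 30.
Round 2 (the licensee proposes): rejecting gives the licensor an expected 0.6 × 30 = 18; the licensee offers that and keeps 12.
Round 1 (the licensor proposes): rejecting gives the licensee an expected 0.6 × 12 = 7.2; the licensor offers that and keeps 22.8.

7.2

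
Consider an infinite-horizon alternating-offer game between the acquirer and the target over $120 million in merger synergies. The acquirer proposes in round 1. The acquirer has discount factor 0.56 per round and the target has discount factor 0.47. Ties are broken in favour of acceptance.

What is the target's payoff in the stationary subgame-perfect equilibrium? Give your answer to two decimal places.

33.68

Let x be the acquirer's share when the acquirer proposes and y be the target's share when the target proposes.
The target accepts iff offered ≥ 0.47·y, so x = 120 − 0.47y. Symmetrically y = 120 − 0.56x.
Substituting: x = 120 − 0.47(120 − 0.56x), giving x(1 − 0.56·0.47) = 120(1 − 0.47).
So x = 120 × 0.53 / 0.7368 ≈ 86.3192, and the target receives 120 − x ≈ 33.6808.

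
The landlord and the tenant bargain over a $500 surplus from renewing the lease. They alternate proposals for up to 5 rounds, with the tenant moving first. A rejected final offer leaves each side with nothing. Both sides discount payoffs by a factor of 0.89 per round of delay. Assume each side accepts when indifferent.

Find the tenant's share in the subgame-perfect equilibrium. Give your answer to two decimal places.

Round 5 (the tenant proposes): rejection yields 0 for the landlord; the tenant offers 0 and keeps 500.
Round 4 (the landlord proposes): the tenant can get 500 next round, worth 0.89 × 500 = 445 now; the landlord offers that and keeps 55.
Round 3 (the tenant proposes): the landlord can get 55 next round, worth 0.89 × 55 = 48.95 now. The tenant offers 48.95 and keeps 500 − 48.95 = 451.05.
Round 2 (the landlord proposes): the tenant can get 451.05 next round, worth 0.89 × 451.05 = 401.4345 now. The landlord offers 401.4345 and keeps 500 − 401.4345 = 98.5655.
Round 1 (the tenant proposes): the landlord can get 98.5655 next round, worth 0.89 × 98.5655 = 87.723295 now; the tenant offers that and keeps 412.276705.

412.28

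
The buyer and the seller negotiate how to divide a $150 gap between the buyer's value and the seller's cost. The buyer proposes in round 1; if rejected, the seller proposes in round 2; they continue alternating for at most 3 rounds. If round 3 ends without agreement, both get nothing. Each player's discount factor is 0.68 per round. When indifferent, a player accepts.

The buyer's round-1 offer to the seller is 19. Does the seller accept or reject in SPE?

Reject

Work out the seller's continuation value if the offer is rejected.
Round 3 (the buyer proposes): rejection yields 0 for the seller; the buyer offers 0 and keeps 150.
Round 2 (the seller proposes): the buyer can get 150 next round, worth 0.68 × 150 = 102 now; the seller offers that and keeps 48.
So by rejecting in round 1, the seller gets 48 next round, worth 0.68 × 48 = 32.64 now.
Offer 19 < 32.64, so the seller rejects.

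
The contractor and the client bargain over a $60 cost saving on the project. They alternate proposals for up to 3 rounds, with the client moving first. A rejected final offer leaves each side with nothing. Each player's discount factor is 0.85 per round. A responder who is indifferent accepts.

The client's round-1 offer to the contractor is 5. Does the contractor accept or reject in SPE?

Work out the contractor's continuation value if the offer is rejected.
Round 3 (the client proposes): rejection yields 0 for the contractor; the client offers 0 and keeps 60.
Round 2 (the contractor proposes): the client can get 60 next round, worth 0.85 × 60 = 51 now; the contractor offers that and keeps 9.
So by rejecting in round 1, the contractor gets 9 next round, worth 0.85 × 9 = 7.65 now.
Offer 5 < 7.65, so the contractor rejects.

Reject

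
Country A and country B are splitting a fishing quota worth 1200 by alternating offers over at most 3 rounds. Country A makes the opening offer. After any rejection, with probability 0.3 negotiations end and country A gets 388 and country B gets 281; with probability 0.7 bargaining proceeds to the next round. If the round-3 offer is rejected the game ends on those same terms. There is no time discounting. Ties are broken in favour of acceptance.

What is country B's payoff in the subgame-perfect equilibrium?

392.51

By backward induction:
Round 3 (country A proposes): country B gets 281 if talks fail, so country A offers 281 and keeps 919.
Round 2 (country B proposes): rejecting gives country A an expected 0.7 × 919 + 0.3 × 388 = 759.7; country B offers that and keeps 440.3.
Round 1 (country A proposes): rejecting gives country B an expected 0.7 × 440.3 + 0.3 × 281 = 392.51; country A offers that and keeps 807.49.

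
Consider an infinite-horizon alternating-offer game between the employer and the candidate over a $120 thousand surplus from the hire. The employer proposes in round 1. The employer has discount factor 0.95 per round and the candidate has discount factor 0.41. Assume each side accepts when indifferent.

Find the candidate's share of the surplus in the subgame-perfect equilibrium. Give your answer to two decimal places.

In a stationary SPE each proposer offers the other exactly their discounted continuation value.
If the employer keeps x when proposing and the candidate keeps y when proposing, then x = 120 − 0.41y and y = 120 − 0.95x.
Solving: x = 120(1 − 0.41) / (1 − 0.95·0.41) = 70.8 / 0.6105 ≈ 115.9705.
The candidate gets 120 − 115.9705 ≈ 4.0295.

4.03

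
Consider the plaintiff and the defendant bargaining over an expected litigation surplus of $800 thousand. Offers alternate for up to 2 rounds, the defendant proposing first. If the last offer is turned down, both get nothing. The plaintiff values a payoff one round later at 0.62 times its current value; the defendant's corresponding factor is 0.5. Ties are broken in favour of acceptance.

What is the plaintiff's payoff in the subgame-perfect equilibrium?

496

Work backward from the last round.
Round 2 (the plaintiff proposes): the defendant will accept anything ≥ 0, so the plaintiff offers 0 and keeps 800.
Round 1 (the defendant proposes): the plaintiff can get 800 next round, worth 0.62 × 800 = 496 now, so the defendant offers 496, keeping 304.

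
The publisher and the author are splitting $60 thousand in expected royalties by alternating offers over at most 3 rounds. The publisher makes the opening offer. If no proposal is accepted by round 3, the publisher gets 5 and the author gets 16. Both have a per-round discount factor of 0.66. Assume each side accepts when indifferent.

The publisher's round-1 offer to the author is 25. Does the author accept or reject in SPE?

Accept

Work out the author's continuation value if the offer is rejected.
Round 3 (the publisher proposes): the author gets 16 if talks fail, so the publisher offers 16 and keeps 44.
Round 2 (the author proposes): the publisher can get 44 next round, worth 0.66 × 44 = 29.04 now; the author offers that and keeps 30.96.
So by rejecting in round 1, the author gets 30.96 next round, worth 0.66 × 30.96 = 20.4336 now.
Offer 25 ≥ 20.4336, so the author accepts.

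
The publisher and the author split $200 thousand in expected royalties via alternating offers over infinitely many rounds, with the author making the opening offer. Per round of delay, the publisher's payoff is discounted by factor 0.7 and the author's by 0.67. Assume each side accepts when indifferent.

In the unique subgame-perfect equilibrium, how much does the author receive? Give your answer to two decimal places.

Let x be the author's share when the author proposes and y be the publisher's share when the publisher proposes.
The publisher accepts iff offered ≥ 0.7·y, so x = 200 − 0.7y. Symmetrically y = 200 − 0.67x.
Substituting: x = 200 − 0.7(200 − 0.67x), giving x(1 − 0.67·0.7) = 200(1 − 0.7).
So x = 200 × 0.3 / 0.531 ≈ 112.9944, and the publisher receives 200 − x ≈ 87.0056.

112.99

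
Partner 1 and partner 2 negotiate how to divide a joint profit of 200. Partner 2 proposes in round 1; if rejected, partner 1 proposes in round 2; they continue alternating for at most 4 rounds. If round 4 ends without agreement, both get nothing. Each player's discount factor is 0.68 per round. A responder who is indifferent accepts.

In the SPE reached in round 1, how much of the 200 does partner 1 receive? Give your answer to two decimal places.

106.41

Work backward from the last round.
Round 4 (partner 1 proposes): partner 2 will accept anything ≥ 0, so partner 1 offers 0 and keeps 200.
Round 3 (partner 2 proposes): partner 1 can get 200 next round, worth 0.68 × 200 = 136 now. Partner 2 offers 136 and keeps 200 − 136 = 64.
Round 2 (partner 1 proposes): partner 2 can get 64 next round, worth 0.68 × 64 = 43.52 now, so partner 1 offers 43.52, keeping 156.48.
Round 1 (partner 2 proposes): partner 1 can get 156.48 next round, worth 0.68 × 156.48 = 106.4064 now. Partner 2 offers 106.4064 and keeps 200 − 106.4064 = 93.5936.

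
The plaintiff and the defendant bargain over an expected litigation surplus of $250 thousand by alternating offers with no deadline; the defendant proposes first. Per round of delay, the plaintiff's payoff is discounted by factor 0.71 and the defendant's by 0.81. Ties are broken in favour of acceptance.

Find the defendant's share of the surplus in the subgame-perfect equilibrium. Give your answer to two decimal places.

When the defendant proposes, the plaintiff accepts any offer worth at least 0.71 times what the plaintiff would get by proposing next round; and vice versa.
This gives x = 250 − 0.71y and y = 250 − 0.81x, where x and y are each side's share when it proposes.
Hence (1 − 0.71·0.81)x = 250(1 − 0.71), i.e. 0.4249·x = 72.5.
x ≈ 170.6284; the plaintiff's share is 250 − x ≈ 79.3716.

170.63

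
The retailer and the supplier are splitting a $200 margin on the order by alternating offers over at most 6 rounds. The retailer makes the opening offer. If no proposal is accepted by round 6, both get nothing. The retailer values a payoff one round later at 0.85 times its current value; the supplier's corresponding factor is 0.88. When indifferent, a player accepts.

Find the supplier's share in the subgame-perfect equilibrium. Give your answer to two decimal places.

144.62

Round 6 (the supplier proposes): rejection yields 0 for the retailer; the supplier offers 0 and keeps 200.
Round 5 (the retailer proposes): the supplier can get 200 next round, worth 0.88 × 200 = 176 now, so the retailer offers 176, keeping 24.
Round 4 (the supplier proposes): the retailer can get 24 next round, worth 0.85 × 24 = 20.4 now. The supplier offers 20.4 and keeps 200 − 20.4 = 179.6.
Round 3 (the retailer proposes): the supplier can get 179.6 next round, worth 0.88 × 179.6 = 158.048 now; the retailer offers that and keeps 41.952.
Round 2 (the supplier proposes): the retailer can get 41.952 next round, worth 0.85 × 41.952 = 35.6592 now. The supplier offers 35.6592 and keeps 200 − 35.6592 = 164.3408.
Round 1 (the retailer proposes): the supplier can get 164.3408 next round, worth 0.88 × 164.3408 = 144.619904 now; the retailer offers that and keeps 55.380096.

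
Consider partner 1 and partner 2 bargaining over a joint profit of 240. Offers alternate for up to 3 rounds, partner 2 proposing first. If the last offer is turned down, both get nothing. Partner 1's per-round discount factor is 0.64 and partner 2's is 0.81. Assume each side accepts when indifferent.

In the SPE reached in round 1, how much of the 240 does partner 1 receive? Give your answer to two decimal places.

Round 3 (partner 2 proposes): partner 1 will accept anything ≥ 0, so partner 2 offers 0 and keeps 240.
Round 2 (partner 1 proposes): partner 2 can get 240 next round, worth 0.81 × 240 = 194.4 now; partner 1 offers that and keeps 45.6.
Round 1 (partner 2 proposes): partner 1 can get 45.6 next round, worth 0.64 × 45.6 = 29.184 now, so partner 2 offers 29.184, keeping 210.816.

29.18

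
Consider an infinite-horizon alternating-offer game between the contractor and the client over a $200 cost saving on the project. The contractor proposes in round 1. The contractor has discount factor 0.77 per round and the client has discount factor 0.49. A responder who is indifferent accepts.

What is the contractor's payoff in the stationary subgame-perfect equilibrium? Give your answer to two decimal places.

Let x be the contractor's share when the contractor proposes and y be the client's share when the client proposes.
The client accepts iff offered ≥ 0.49·y, so x = 200 − 0.49y. Symmetrically y = 200 − 0.77x.
Substituting: x = 200 − 0.49(200 − 0.77x), giving x(1 − 0.77·0.49) = 200(1 − 0.49).
So x = 200 × 0.51 / 0.6227 ≈ 163.8028, and the client receives 200 − x ≈ 36.1972.

163.80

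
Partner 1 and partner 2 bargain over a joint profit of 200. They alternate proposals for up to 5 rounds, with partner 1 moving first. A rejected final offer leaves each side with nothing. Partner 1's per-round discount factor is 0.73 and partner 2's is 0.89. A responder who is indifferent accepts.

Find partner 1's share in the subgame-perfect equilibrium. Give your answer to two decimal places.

120.72

Round 5 (partner 1 proposes): rejection yields 0 for partner 2; partner 1 offers 0 and keeps 200.
Round 4 (partner 2 proposes): partner 1 can get 200 next round, worth 0.73 × 200 = 146 now; partner 2 offers that and keeps 54.
Round 3 (partner 1 proposes): partner 2 can get 54 next round, worth 0.89 × 54 = 48.06 now; partner 1 offers that and keeps 151.94.
Round 2 (partner 2 proposes): partner 1 can get 151.94 next round, worth 0.73 × 151.94 = 110.9162 now; partner 2 offers that and keeps 89.0838.
Round 1 (partner 1 proposes): partner 2 can get 89.0838 next round, worth 0.89 × 89.0838 = 79.284582 now, so partner 1 offers 79.284582, keeping 120.715418.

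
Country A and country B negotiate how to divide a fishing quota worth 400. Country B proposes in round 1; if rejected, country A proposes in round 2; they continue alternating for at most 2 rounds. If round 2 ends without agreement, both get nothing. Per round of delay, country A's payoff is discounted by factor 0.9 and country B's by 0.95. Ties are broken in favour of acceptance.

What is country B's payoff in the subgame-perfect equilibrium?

40

Round 2 (country A proposes): rejection yields 0 for country B; country A offers 0 and keeps 400.
Round 1 (country B proposes): country A can get 400 next round, worth 0.9 × 400 = 360 now; country B offers that and keeps 40.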